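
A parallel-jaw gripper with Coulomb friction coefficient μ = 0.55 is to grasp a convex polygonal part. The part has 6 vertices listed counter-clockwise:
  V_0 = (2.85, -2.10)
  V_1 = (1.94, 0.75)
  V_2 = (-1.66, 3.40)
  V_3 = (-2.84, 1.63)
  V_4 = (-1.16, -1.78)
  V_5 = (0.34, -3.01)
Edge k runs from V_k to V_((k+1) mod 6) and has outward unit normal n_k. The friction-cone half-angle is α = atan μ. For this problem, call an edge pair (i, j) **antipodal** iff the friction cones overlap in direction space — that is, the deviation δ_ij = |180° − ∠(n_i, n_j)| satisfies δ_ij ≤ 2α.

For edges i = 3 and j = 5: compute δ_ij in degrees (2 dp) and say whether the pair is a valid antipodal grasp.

α = atan 0.55 = 28.81°;  2α = 57.62°
edge 3: e_3 = (+1.68, -3.41);  n_3 = (-0.8970, -0.4419)
edge 5: e_5 = (+2.51, +0.91);  n_5 = (+0.3408, -0.9401)
∠(n_3, n_5) = 83.70°
δ = |180° − 83.70°| = 96.30°
96.30° > 2α = 57.62°  →  invalid

δ = 96.30°, invalid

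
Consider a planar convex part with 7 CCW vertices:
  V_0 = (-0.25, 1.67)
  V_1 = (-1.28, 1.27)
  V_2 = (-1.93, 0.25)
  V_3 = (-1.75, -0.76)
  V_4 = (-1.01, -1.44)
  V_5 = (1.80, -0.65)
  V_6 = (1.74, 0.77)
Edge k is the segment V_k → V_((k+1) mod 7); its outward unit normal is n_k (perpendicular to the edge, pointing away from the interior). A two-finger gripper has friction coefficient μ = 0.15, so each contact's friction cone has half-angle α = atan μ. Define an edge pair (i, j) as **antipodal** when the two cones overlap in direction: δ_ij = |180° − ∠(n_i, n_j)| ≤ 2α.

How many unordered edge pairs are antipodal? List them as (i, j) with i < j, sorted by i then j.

α = atan 0.15 = 8.53°;  2α = 17.06°
n_0 = (-0.3620, +0.9322)
n_1 = (-0.8433, +0.5374)
n_2 = (-0.9845, -0.1755)
n_3 = (-0.6766, -0.7363)
n_4 = (+0.2706, -0.9627)
n_5 = (+0.9991, +0.0422)
n_6 = (+0.4121, +0.9111)
  (0,1): δ = 143.73°  ·
  (0,2): δ = 101.12°  ·
  (0,3): δ = 63.80°  ·
  (0,4): δ = 5.52°  ✓
  (0,5): δ = 71.20°  ·
  (0,6): δ = 134.44°  ·
  (1,2): δ = 137.39°  ·
  (1,3): δ = 100.07°  ·
  (1,4): δ = 41.79°  ·
  (1,5): δ = 34.93°  ·
  (1,6): δ = 98.17°  ·
  (2,3): δ = 142.69°  ·
  (2,4): δ = 84.40°  ·
  (2,5): δ = 7.69°  ✓
  (2,6): δ = 55.56°  ·
  (3,4): δ = 121.72°  ·
  (3,5): δ = 45.00°  ·
  (3,6): δ = 18.25°  ·
  (4,5): δ = 103.28°  ·
  (4,6): δ = 40.04°  ·
  (5,6): δ = 116.75°  ·
antipodal pairs: 2

count = 2; pairs: (0,4), (2,5)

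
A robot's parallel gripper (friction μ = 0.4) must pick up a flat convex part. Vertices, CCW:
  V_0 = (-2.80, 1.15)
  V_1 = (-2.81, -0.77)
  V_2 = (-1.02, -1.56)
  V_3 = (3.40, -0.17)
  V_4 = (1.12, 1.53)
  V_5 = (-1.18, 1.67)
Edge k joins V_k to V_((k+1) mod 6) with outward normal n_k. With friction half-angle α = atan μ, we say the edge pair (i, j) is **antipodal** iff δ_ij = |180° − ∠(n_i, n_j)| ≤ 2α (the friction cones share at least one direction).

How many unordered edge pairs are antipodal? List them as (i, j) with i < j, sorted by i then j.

α = atan 0.4 = 21.80°;  2α = 43.60°
n_0 = (-1.0000, +0.0052)
n_1 = (-0.4038, -0.9149)
n_2 = (+0.3000, -0.9539)
n_3 = (+0.5977, +0.8017)
n_4 = (+0.0608, +0.9982)
n_5 = (-0.3056, +0.9522)
  (0,1): δ = 113.52°  ·
  (0,2): δ = 72.24°  ·
  (0,3): δ = 53.59°  ·
  (0,4): δ = 86.82°  ·
  (0,5): δ = 108.09°  ·
  (1,2): δ = 138.73°  ·
  (1,3): δ = 12.89°  ✓
  (1,4): δ = 20.33°  ✓
  (1,5): δ = 41.61°  ✓
  (2,3): δ = 54.17°  ·
  (2,4): δ = 20.94°  ✓
  (2,5): δ = 0.34°  ✓
  (3,4): δ = 146.77°  ·
  (3,5): δ = 125.50°  ·
  (4,5): δ = 158.72°  ·
antipodal pairs: 5

count = 5; pairs: (1,3), (1,4), (1,5), (2,4), (2,5)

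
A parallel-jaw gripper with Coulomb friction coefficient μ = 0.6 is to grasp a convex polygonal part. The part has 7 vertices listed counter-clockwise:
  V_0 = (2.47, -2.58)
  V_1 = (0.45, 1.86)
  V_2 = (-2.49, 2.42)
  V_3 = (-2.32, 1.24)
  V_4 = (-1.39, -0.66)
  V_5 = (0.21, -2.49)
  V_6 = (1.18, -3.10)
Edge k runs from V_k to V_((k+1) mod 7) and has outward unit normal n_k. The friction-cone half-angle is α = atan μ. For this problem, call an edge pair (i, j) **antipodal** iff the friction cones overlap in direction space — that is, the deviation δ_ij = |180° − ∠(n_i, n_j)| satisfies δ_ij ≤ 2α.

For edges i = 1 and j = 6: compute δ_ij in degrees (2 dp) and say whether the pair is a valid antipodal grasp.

α = atan 0.6 = 30.96°;  2α = 61.93°
edge 1: e_1 = (-2.94, +0.56);  n_1 = (+0.1871, +0.9823)
edge 6: e_6 = (+1.29, +0.52);  n_6 = (+0.3739, -0.9275)
∠(n_1, n_6) = 147.26°
δ = |180° − 147.26°| = 32.74°
32.74° ≤ 2α = 61.93°  →  valid

δ = 32.74°, valid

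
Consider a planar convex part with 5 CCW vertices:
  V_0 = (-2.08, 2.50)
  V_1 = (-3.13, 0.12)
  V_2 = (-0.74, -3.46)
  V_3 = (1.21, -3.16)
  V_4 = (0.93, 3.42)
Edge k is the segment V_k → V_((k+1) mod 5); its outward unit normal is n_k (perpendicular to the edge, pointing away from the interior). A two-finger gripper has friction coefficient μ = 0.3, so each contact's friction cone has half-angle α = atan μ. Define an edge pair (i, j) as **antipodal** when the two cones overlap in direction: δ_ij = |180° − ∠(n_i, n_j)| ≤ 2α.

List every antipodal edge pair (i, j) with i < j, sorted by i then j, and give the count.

count = 3; pairs: (0,3), (1,3), (2,4)

α = atan 0.3 = 16.70°;  2α = 33.40°
n_0 = (-0.9149, +0.4036)
n_1 = (-0.8317, -0.5552)
n_2 = (+0.1521, -0.9884)
n_3 = (+0.9991, +0.0425)
n_4 = (-0.2923, +0.9563)
  (0,1): δ = 122.47°  ·
  (0,2): δ = 57.45°  ·
  (0,3): δ = 26.24°  ✓
  (0,4): δ = 130.80°  ·
  (1,2): δ = 114.98°  ·
  (1,3): δ = 31.29°  ✓
  (1,4): δ = 73.27°  ·
  (2,3): δ = 96.31°  ·
  (2,4): δ = 8.25°  ✓
  (3,4): δ = 75.44°  ·
antipodal pairs: 3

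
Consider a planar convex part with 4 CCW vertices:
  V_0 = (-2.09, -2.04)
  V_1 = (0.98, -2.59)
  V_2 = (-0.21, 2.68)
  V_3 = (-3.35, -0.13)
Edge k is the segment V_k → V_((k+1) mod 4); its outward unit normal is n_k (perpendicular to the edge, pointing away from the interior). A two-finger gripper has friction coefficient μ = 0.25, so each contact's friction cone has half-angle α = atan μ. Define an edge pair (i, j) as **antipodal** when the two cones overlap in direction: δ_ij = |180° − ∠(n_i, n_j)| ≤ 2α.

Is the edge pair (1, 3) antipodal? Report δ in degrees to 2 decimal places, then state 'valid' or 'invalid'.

δ = 20.69°, valid

α = atan 0.25 = 14.04°;  2α = 28.07°
edge 1: e_1 = (-1.19, +5.27);  n_1 = (+0.9754, +0.2203)
edge 3: e_3 = (+1.26, -1.91);  n_3 = (-0.8347, -0.5507)
∠(n_1, n_3) = 159.31°
δ = |180° − 159.31°| = 20.69°
20.69° ≤ 2α = 28.07°  →  valid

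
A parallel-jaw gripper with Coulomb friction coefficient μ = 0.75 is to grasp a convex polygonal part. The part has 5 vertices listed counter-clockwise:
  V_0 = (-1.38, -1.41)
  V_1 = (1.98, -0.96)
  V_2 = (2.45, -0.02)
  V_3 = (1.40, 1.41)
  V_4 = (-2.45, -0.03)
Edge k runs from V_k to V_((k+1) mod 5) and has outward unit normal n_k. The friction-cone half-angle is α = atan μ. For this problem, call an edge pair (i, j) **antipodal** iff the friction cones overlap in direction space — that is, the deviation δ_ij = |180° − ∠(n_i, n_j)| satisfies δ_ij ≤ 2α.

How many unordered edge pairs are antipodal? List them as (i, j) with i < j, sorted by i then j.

α = atan 0.75 = 36.87°;  2α = 73.74°
n_0 = (+0.1327, -0.9912)
n_1 = (+0.8944, -0.4472)
n_2 = (+0.8060, +0.5919)
n_3 = (-0.3503, +0.9366)
n_4 = (-0.7903, -0.6128)
  (0,1): δ = 124.19°  ·
  (0,2): δ = 61.34°  ✓
  (0,3): δ = 12.88°  ✓
  (0,4): δ = 120.16°  ·
  (1,2): δ = 117.15°  ·
  (1,3): δ = 42.93°  ✓
  (1,4): δ = 64.35°  ✓
  (2,3): δ = 105.78°  ·
  (2,4): δ = 1.50°  ✓
  (3,4): δ = 72.72°  ✓
antipodal pairs: 6

count = 6; pairs: (0,2), (0,3), (1,3), (1,4), (2,4), (3,4)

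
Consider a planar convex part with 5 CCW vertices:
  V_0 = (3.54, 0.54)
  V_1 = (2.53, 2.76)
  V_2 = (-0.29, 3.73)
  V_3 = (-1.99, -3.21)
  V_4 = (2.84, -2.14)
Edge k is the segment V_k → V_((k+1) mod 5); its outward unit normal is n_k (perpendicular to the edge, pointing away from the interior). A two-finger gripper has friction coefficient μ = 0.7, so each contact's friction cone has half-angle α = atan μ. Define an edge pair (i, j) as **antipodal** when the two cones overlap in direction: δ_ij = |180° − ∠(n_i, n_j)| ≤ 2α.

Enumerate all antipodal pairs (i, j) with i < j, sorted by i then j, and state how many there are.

α = atan 0.7 = 34.99°;  2α = 69.98°
n_0 = (+0.9102, +0.4141)
n_1 = (+0.3253, +0.9456)
n_2 = (-0.9713, +0.2379)
n_3 = (+0.2163, -0.9763)
n_4 = (+0.9675, -0.2527)
  (0,1): δ = 133.45°  ·
  (0,2): δ = 38.23°  ✓
  (0,3): δ = 78.03°  ·
  (0,4): δ = 140.90°  ·
  (1,2): δ = 84.78°  ·
  (1,3): δ = 31.47°  ✓
  (1,4): δ = 94.34°  ·
  (2,3): δ = 63.74°  ✓
  (2,4): δ = 0.87°  ✓
  (3,4): δ = 117.13°  ·
antipodal pairs: 4

count = 4; pairs: (0,2), (1,3), (2,3), (2,4)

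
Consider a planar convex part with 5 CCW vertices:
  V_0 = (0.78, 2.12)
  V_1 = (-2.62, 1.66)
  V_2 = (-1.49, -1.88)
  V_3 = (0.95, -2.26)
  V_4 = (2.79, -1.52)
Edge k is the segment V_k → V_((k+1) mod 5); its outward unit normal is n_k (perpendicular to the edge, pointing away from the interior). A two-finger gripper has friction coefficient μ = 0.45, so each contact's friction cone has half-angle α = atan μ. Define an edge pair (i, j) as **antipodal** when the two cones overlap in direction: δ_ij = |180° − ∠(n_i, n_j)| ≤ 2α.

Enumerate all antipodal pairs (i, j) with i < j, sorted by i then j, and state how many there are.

count = 3; pairs: (0,2), (0,3), (1,4)

α = atan 0.45 = 24.23°;  2α = 48.46°
n_0 = (-0.1341, +0.9910)
n_1 = (-0.9526, -0.3041)
n_2 = (-0.1539, -0.9881)
n_3 = (+0.3731, -0.9278)
n_4 = (+0.8754, +0.4834)
  (0,1): δ = 80.00°  ·
  (0,2): δ = 16.56°  ✓
  (0,3): δ = 14.20°  ✓
  (0,4): δ = 111.20°  ·
  (1,2): δ = 116.56°  ·
  (1,3): δ = 85.79°  ·
  (1,4): δ = 11.20°  ✓
  (2,3): δ = 149.24°  ·
  (2,4): δ = 52.24°  ·
  (3,4): δ = 83.00°  ·
antipodal pairs: 3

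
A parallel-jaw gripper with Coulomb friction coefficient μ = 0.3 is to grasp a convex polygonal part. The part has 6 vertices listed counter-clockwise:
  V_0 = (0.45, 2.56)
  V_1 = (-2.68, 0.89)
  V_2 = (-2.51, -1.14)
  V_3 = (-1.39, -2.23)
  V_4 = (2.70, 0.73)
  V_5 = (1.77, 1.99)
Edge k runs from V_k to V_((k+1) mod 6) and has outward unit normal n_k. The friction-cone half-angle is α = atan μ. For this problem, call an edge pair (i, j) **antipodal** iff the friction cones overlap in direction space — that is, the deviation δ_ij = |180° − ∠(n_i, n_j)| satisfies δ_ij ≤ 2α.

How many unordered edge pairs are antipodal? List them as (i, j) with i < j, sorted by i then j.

count = 4; pairs: (0,3), (1,4), (2,4), (2,5)

α = atan 0.3 = 16.70°;  2α = 33.40°
n_0 = (-0.4707, +0.8823)
n_1 = (-0.9965, -0.0835)
n_2 = (-0.6974, -0.7166)
n_3 = (+0.5863, -0.8101)
n_4 = (+0.8046, +0.5939)
n_5 = (+0.3964, +0.9181)
  (0,1): δ = 113.29°  ·
  (0,2): δ = 72.30°  ·
  (0,3): δ = 7.81°  ✓
  (0,4): δ = 98.35°  ·
  (0,5): δ = 128.56°  ·
  (1,2): δ = 139.01°  ·
  (1,3): δ = 58.89°  ·
  (1,4): δ = 31.64°  ✓
  (1,5): δ = 61.86°  ·
  (2,3): δ = 99.88°  ·
  (2,4): δ = 9.35°  ✓
  (2,5): δ = 20.87°  ✓
  (3,4): δ = 89.46°  ·
  (3,5): δ = 59.25°  ·
  (4,5): δ = 149.79°  ·
antipodal pairs: 4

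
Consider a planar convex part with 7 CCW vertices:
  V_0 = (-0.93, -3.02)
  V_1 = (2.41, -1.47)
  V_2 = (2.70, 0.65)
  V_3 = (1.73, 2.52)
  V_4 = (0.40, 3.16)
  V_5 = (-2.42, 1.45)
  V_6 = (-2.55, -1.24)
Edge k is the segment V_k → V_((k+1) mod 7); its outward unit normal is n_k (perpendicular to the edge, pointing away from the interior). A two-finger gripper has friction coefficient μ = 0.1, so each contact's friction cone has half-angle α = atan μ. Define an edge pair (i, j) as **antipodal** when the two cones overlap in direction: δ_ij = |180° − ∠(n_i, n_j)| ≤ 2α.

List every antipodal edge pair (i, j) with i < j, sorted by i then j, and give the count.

count = 2; pairs: (0,4), (1,5)

α = atan 0.1 = 5.71°;  2α = 11.42°
n_0 = (+0.4210, -0.9071)
n_1 = (+0.9908, -0.1355)
n_2 = (+0.8877, +0.4605)
n_3 = (+0.4336, +0.9011)
n_4 = (-0.5185, +0.8551)
n_5 = (-0.9988, +0.0483)
n_6 = (-0.7396, -0.6731)
  (0,1): δ = 122.68°  ·
  (0,2): δ = 87.48°  ·
  (0,3): δ = 50.59°  ·
  (0,4): δ = 6.34°  ✓
  (0,5): δ = 62.34°  ·
  (0,6): δ = 107.41°  ·
  (1,2): δ = 144.79°  ·
  (1,3): δ = 107.91°  ·
  (1,4): δ = 50.98°  ·
  (1,5): δ = 5.02°  ✓
  (1,6): δ = 50.10°  ·
  (2,3): δ = 143.11°  ·
  (2,4): δ = 86.18°  ·
  (2,5): δ = 30.18°  ·
  (2,6): δ = 14.89°  ·
  (3,4): δ = 123.07°  ·
  (3,5): δ = 67.07°  ·
  (3,6): δ = 22.00°  ·
  (4,5): δ = 124.00°  ·
  (4,6): δ = 78.93°  ·
  (5,6): δ = 134.93°  ·
antipodal pairs: 2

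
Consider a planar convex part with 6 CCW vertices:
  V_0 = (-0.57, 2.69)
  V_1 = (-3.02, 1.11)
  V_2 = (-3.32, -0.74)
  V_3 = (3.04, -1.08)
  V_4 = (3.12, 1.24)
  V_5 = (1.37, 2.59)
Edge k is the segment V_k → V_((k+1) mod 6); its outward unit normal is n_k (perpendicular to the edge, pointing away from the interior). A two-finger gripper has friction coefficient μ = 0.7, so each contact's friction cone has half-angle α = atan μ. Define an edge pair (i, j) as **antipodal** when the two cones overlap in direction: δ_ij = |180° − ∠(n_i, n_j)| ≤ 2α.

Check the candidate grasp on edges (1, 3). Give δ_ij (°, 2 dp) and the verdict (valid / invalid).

δ = 7.24°, valid

α = atan 0.7 = 34.99°;  2α = 69.98°
edge 1: e_1 = (-0.30, -1.85);  n_1 = (-0.9871, +0.1601)
edge 3: e_3 = (+0.08, +2.32);  n_3 = (+0.9994, -0.0345)
∠(n_1, n_3) = 172.76°
δ = |180° − 172.76°| = 7.24°
7.24° ≤ 2α = 69.98°  →  valid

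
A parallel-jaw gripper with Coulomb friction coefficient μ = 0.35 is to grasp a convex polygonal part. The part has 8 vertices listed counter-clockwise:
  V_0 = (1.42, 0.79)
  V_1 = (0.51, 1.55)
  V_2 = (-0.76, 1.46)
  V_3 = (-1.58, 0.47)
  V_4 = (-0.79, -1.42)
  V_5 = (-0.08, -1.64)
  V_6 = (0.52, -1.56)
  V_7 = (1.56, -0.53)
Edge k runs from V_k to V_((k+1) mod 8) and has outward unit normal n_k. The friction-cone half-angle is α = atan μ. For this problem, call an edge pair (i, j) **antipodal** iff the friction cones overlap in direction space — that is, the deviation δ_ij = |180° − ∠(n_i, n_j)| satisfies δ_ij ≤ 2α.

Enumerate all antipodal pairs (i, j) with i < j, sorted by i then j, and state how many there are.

count = 6; pairs: (0,3), (0,4), (1,4), (1,5), (2,6), (3,7)

α = atan 0.35 = 19.29°;  2α = 38.58°
n_0 = (+0.6410, +0.7675)
n_1 = (-0.0707, +0.9975)
n_2 = (-0.7701, +0.6379)
n_3 = (-0.9226, -0.3857)
n_4 = (-0.2960, -0.9552)
n_5 = (+0.1322, -0.9912)
n_6 = (+0.7037, -0.7105)
n_7 = (+0.9944, +0.1055)
  (0,1): δ = 136.08°  ·
  (0,2): δ = 89.77°  ·
  (0,3): δ = 27.45°  ✓
  (0,4): δ = 22.65°  ✓
  (0,5): δ = 47.46°  ·
  (0,6): δ = 84.59°  ·
  (0,7): δ = 135.92°  ·
  (1,2): δ = 133.69°  ·
  (1,3): δ = 71.37°  ·
  (1,4): δ = 21.27°  ✓
  (1,5): δ = 3.54°  ✓
  (1,6): δ = 40.67°  ·
  (1,7): δ = 92.00°  ·
  (2,3): δ = 117.68°  ·
  (2,4): δ = 67.58°  ·
  (2,5): δ = 42.77°  ·
  (2,6): δ = 5.64°  ✓
  (2,7): δ = 45.69°  ·
  (3,4): δ = 129.90°  ·
  (3,5): δ = 105.09°  ·
  (3,6): δ = 67.96°  ·
  (3,7): δ = 16.63°  ✓
  (4,5): δ = 155.19°  ·
  (4,6): δ = 118.06°  ·
  (4,7): δ = 66.73°  ·
  (5,6): δ = 142.87°  ·
  (5,7): δ = 91.54°  ·
  (6,7): δ = 128.67°  ·
antipodal pairs: 6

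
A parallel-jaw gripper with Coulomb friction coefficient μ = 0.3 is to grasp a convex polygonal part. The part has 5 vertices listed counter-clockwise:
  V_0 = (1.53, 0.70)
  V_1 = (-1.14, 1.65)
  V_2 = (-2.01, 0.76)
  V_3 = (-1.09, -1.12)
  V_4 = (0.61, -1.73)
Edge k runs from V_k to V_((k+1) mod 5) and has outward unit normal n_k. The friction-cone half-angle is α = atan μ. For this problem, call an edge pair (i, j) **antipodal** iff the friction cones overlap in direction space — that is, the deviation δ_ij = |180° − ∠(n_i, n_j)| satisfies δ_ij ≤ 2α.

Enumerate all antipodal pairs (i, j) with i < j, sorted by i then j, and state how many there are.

count = 2; pairs: (0,3), (1,4)

α = atan 0.3 = 16.70°;  2α = 33.40°
n_0 = (+0.3352, +0.9421)
n_1 = (-0.7151, +0.6990)
n_2 = (-0.8982, -0.4396)
n_3 = (-0.3377, -0.9412)
n_4 = (+0.9352, -0.3541)
  (0,1): δ = 114.76°  ·
  (0,2): δ = 44.34°  ·
  (0,3): δ = 0.15°  ✓
  (0,4): δ = 88.85°  ·
  (1,2): δ = 109.58°  ·
  (1,3): δ = 65.39°  ·
  (1,4): δ = 23.61°  ✓
  (2,3): δ = 135.81°  ·
  (2,4): δ = 46.81°  ·
  (3,4): δ = 91.00°  ·
antipodal pairs: 2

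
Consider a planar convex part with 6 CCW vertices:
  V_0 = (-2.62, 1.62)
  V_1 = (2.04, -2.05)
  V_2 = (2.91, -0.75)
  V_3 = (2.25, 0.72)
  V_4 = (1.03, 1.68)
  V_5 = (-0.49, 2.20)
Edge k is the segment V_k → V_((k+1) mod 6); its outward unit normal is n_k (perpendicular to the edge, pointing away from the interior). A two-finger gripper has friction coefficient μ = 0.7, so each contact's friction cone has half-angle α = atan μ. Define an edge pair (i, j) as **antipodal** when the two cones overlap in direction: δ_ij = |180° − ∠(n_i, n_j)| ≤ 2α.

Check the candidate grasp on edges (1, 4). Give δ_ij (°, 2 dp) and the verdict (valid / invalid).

δ = 75.09°, invalid

α = atan 0.7 = 34.99°;  2α = 69.98°
edge 1: e_1 = (+0.87, +1.30);  n_1 = (+0.8311, -0.5562)
edge 4: e_4 = (-1.52, +0.52);  n_4 = (+0.3237, +0.9462)
∠(n_1, n_4) = 104.91°
δ = |180° − 104.91°| = 75.09°
75.09° > 2α = 69.98°  →  invalid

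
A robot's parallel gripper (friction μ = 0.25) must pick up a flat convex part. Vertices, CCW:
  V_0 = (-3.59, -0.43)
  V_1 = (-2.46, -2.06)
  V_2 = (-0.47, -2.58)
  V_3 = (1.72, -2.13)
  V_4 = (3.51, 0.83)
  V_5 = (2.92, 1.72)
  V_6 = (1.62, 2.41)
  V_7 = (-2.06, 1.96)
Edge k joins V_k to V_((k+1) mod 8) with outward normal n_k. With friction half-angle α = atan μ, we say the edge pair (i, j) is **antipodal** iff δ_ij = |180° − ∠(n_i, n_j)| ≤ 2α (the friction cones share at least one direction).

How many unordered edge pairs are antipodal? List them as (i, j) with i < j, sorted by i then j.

α = atan 0.25 = 14.04°;  2α = 28.07°
n_0 = (-0.8218, -0.5697)
n_1 = (-0.2528, -0.9675)
n_2 = (+0.2013, -0.9795)
n_3 = (+0.8557, -0.5175)
n_4 = (+0.8335, +0.5525)
n_5 = (+0.4688, +0.8833)
n_6 = (-0.1214, +0.9926)
n_7 = (-0.8422, +0.5392)
  (0,1): δ = 139.38°  ·
  (0,2): δ = 113.12°  ·
  (0,3): δ = 65.89°  ·
  (0,4): δ = 1.19°  ✓
  (0,5): δ = 27.31°  ✓
  (0,6): δ = 62.24°  ·
  (0,7): δ = 112.64°  ·
  (1,2): δ = 153.74°  ·
  (1,3): δ = 106.52°  ·
  (1,4): δ = 41.81°  ·
  (1,5): δ = 13.31°  ✓
  (1,6): δ = 21.62°  ✓
  (1,7): δ = 72.02°  ·
  (2,3): δ = 132.77°  ·
  (2,4): δ = 68.07°  ·
  (2,5): δ = 39.57°  ·
  (2,6): δ = 4.64°  ✓
  (2,7): δ = 45.76°  ·
  (3,4): δ = 115.30°  ·
  (3,5): δ = 86.80°  ·
  (3,6): δ = 51.87°  ·
  (3,7): δ = 1.46°  ✓
  (4,5): δ = 151.50°  ·
  (4,6): δ = 116.57°  ·
  (4,7): δ = 66.17°  ·
  (5,6): δ = 145.07°  ·
  (5,7): δ = 94.67°  ·
  (6,7): δ = 129.60°  ·
antipodal pairs: 6

count = 6; pairs: (0,4), (0,5), (1,5), (1,6), (2,6), (3,7)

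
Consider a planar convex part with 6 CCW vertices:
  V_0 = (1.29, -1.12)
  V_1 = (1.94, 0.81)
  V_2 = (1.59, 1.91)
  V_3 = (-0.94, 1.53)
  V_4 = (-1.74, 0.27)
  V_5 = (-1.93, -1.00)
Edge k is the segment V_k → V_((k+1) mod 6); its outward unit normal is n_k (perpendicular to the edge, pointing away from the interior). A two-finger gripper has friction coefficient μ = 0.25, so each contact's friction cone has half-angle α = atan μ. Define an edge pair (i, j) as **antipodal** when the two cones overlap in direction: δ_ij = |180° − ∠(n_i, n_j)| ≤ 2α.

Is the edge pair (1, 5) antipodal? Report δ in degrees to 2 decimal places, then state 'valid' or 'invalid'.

α = atan 0.25 = 14.04°;  2α = 28.07°
edge 1: e_1 = (-0.35, +1.10);  n_1 = (+0.9529, +0.3032)
edge 5: e_5 = (+3.22, -0.12);  n_5 = (-0.0372, -0.9993)
∠(n_1, n_5) = 109.78°
δ = |180° − 109.78°| = 70.22°
70.22° > 2α = 28.07°  →  invalid

δ = 70.22°, invalid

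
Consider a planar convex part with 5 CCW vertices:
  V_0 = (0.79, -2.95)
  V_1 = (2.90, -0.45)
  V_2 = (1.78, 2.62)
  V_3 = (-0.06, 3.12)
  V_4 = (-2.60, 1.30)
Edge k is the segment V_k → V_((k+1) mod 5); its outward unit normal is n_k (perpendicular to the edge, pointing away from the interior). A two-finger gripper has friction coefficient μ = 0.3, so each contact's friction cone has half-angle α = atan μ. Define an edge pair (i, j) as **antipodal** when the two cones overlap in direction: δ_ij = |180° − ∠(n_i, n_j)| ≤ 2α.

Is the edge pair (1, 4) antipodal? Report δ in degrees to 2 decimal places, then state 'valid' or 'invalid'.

δ = 18.53°, valid

α = atan 0.3 = 16.70°;  2α = 33.40°
edge 1: e_1 = (-1.12, +3.07);  n_1 = (+0.9394, +0.3427)
edge 4: e_4 = (+3.39, -4.25);  n_4 = (-0.7818, -0.6236)
∠(n_1, n_4) = 161.47°
δ = |180° − 161.47°| = 18.53°
18.53° ≤ 2α = 33.40°  →  valid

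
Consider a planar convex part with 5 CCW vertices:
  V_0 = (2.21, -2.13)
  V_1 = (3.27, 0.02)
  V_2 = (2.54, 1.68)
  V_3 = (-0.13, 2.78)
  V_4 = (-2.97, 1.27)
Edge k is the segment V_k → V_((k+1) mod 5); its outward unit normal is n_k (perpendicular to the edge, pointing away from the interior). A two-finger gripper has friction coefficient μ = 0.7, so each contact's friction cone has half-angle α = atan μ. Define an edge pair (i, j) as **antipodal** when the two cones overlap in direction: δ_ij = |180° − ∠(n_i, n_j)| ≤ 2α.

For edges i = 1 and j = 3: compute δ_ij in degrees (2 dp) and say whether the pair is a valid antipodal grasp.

α = atan 0.7 = 34.99°;  2α = 69.98°
edge 1: e_1 = (-0.73, +1.66);  n_1 = (+0.9154, +0.4026)
edge 3: e_3 = (-2.84, -1.51);  n_3 = (-0.4695, +0.8830)
∠(n_1, n_3) = 94.26°
δ = |180° − 94.26°| = 85.74°
85.74° > 2α = 69.98°  →  invalid

δ = 85.74°, invalid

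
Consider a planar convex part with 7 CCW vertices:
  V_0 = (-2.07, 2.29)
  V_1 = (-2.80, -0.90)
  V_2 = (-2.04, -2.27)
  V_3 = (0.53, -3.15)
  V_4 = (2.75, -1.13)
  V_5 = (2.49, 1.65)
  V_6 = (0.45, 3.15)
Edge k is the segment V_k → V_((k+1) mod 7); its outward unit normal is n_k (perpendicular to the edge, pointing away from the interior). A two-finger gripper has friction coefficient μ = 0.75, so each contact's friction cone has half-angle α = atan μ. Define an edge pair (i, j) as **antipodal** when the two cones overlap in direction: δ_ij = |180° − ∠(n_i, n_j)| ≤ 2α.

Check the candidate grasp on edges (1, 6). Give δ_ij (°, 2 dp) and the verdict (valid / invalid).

δ = 79.82°, invalid

α = atan 0.75 = 36.87°;  2α = 73.74°
edge 1: e_1 = (+0.76, -1.37);  n_1 = (-0.8745, -0.4851)
edge 6: e_6 = (-2.52, -0.86);  n_6 = (-0.3230, +0.9464)
∠(n_1, n_6) = 100.18°
δ = |180° − 100.18°| = 79.82°
79.82° > 2α = 73.74°  →  invalid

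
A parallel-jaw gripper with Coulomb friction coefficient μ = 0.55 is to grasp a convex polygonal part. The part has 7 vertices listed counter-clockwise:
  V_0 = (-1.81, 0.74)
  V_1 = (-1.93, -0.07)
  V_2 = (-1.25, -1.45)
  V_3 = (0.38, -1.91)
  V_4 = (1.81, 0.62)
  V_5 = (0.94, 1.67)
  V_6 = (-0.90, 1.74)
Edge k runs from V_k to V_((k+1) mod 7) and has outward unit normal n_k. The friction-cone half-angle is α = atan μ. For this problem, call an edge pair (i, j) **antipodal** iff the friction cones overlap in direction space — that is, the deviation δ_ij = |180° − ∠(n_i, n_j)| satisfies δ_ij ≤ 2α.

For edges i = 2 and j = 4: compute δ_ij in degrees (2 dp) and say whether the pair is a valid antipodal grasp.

δ = 34.60°, valid

α = atan 0.55 = 28.81°;  2α = 57.62°
edge 2: e_2 = (+1.63, -0.46);  n_2 = (-0.2716, -0.9624)
edge 4: e_4 = (-0.87, +1.05);  n_4 = (+0.7700, +0.6380)
∠(n_2, n_4) = 145.40°
δ = |180° − 145.40°| = 34.60°
34.60° ≤ 2α = 57.62°  →  valid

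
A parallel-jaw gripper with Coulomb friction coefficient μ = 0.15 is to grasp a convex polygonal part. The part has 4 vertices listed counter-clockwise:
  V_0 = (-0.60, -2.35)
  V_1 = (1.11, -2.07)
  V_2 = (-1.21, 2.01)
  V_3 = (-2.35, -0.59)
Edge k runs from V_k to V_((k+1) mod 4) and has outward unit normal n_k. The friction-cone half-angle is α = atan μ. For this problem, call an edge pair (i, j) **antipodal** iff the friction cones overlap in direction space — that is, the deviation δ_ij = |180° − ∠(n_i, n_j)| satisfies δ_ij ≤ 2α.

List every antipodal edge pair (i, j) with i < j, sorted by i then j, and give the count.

count = 1; pairs: (1,3)

α = atan 0.15 = 8.53°;  2α = 17.06°
n_0 = (+0.1616, -0.9869)
n_1 = (+0.8693, +0.4943)
n_2 = (-0.9158, +0.4016)
n_3 = (-0.7091, -0.7051)
  (0,1): δ = 69.68°  ·
  (0,2): δ = 57.03°  ·
  (0,3): δ = 125.54°  ·
  (1,2): δ = 53.30°  ·
  (1,3): δ = 15.21°  ✓
  (2,3): δ = 111.49°  ·
antipodal pairs: 1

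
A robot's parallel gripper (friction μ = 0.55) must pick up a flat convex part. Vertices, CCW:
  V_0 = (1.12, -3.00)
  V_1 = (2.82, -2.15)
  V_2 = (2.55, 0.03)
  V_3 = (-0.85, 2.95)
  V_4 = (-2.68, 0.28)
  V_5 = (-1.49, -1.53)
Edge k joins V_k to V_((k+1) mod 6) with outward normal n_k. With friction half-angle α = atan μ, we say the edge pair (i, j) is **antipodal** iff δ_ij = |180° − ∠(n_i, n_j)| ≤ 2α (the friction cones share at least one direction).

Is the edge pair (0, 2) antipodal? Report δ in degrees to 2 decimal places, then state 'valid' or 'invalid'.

δ = 67.22°, invalid

α = atan 0.55 = 28.81°;  2α = 57.62°
edge 0: e_0 = (+1.70, +0.85);  n_0 = (+0.4472, -0.8944)
edge 2: e_2 = (-3.40, +2.92);  n_2 = (+0.6515, +0.7586)
∠(n_0, n_2) = 112.78°
δ = |180° − 112.78°| = 67.22°
67.22° > 2α = 57.62°  →  invalid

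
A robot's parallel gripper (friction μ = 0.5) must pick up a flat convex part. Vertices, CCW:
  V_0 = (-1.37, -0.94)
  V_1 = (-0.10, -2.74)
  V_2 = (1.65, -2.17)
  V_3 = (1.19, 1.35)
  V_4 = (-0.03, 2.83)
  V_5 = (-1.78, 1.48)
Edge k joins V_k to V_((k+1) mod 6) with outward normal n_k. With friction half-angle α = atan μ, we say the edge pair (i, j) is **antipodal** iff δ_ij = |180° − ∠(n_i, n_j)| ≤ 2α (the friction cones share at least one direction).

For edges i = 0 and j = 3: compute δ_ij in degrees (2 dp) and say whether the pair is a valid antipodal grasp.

δ = 4.29°, valid

α = atan 0.5 = 26.57°;  2α = 53.13°
edge 0: e_0 = (+1.27, -1.80);  n_0 = (-0.8171, -0.5765)
edge 3: e_3 = (-1.22, +1.48);  n_3 = (+0.7716, +0.6361)
∠(n_0, n_3) = 175.71°
δ = |180° − 175.71°| = 4.29°
4.29° ≤ 2α = 53.13°  →  valid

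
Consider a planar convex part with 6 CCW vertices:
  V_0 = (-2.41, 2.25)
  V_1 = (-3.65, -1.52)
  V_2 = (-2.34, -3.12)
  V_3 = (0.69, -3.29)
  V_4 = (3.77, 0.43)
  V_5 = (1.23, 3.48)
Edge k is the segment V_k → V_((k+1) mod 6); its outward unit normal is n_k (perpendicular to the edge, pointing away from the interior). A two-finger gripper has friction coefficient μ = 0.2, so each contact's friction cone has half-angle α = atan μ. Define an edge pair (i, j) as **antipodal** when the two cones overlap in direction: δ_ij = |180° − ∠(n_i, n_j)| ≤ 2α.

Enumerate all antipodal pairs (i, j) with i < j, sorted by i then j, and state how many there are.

count = 3; pairs: (0,3), (1,4), (2,5)

α = atan 0.2 = 11.31°;  2α = 22.62°
n_0 = (-0.9499, +0.3124)
n_1 = (-0.7737, -0.6335)
n_2 = (-0.0560, -0.9984)
n_3 = (+0.7703, -0.6377)
n_4 = (+0.7684, +0.6399)
n_5 = (-0.3201, +0.9474)
  (0,1): δ = 122.48°  ·
  (0,2): δ = 75.00°  ·
  (0,3): δ = 21.42°  ✓
  (0,4): δ = 57.99°  ·
  (0,5): δ = 126.88°  ·
  (1,2): δ = 132.52°  ·
  (1,3): δ = 78.93°  ·
  (1,4): δ = 0.48°  ✓
  (1,5): δ = 69.36°  ·
  (2,3): δ = 126.41°  ·
  (2,4): δ = 47.00°  ·
  (2,5): δ = 21.88°  ✓
  (3,4): δ = 100.59°  ·
  (3,5): δ = 31.71°  ·
  (4,5): δ = 111.12°  ·
antipodal pairs: 3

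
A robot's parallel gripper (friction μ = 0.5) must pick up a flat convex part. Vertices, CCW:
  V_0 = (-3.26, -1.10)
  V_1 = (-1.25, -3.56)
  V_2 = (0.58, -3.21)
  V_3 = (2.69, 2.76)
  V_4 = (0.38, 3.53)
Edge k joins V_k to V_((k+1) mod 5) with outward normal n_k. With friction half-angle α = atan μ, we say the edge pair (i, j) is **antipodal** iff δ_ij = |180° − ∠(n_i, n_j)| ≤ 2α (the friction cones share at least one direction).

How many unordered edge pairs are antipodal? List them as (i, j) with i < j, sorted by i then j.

count = 4; pairs: (0,3), (1,3), (1,4), (2,4)

α = atan 0.5 = 26.57°;  2α = 53.13°
n_0 = (-0.7744, -0.6327)
n_1 = (+0.1879, -0.9822)
n_2 = (+0.9428, -0.3332)
n_3 = (+0.3162, +0.9487)
n_4 = (-0.7861, +0.6180)
  (0,1): δ = 118.42°  ·
  (0,2): δ = 58.72°  ·
  (0,3): δ = 32.31°  ✓
  (0,4): δ = 102.58°  ·
  (1,2): δ = 120.29°  ·
  (1,3): δ = 29.26°  ✓
  (1,4): δ = 41.00°  ✓
  (2,3): δ = 88.97°  ·
  (2,4): δ = 18.71°  ✓
  (3,4): δ = 109.74°  ·
antipodal pairs: 4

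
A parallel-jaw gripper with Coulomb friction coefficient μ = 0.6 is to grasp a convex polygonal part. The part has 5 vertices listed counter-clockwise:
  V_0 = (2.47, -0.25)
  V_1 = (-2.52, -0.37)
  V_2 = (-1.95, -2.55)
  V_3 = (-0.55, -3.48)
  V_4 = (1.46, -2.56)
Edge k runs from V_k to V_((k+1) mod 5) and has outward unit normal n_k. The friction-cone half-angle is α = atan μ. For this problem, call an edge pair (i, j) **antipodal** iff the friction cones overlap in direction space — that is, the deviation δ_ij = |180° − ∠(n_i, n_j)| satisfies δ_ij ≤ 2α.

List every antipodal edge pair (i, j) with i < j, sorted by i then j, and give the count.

count = 3; pairs: (0,2), (0,3), (1,4)

α = atan 0.6 = 30.96°;  2α = 61.93°
n_0 = (-0.0240, +0.9997)
n_1 = (-0.9675, -0.2530)
n_2 = (-0.5533, -0.8330)
n_3 = (+0.4162, -0.9093)
n_4 = (+0.9162, -0.4006)
  (0,1): δ = 76.72°  ·
  (0,2): δ = 34.97°  ✓
  (0,3): δ = 23.22°  ✓
  (0,4): δ = 65.01°  ·
  (1,2): δ = 138.25°  ·
  (1,3): δ = 80.06°  ·
  (1,4): δ = 38.27°  ✓
  (2,3): δ = 121.81°  ·
  (2,4): δ = 80.02°  ·
  (3,4): δ = 138.21°  ·
antipodal pairs: 3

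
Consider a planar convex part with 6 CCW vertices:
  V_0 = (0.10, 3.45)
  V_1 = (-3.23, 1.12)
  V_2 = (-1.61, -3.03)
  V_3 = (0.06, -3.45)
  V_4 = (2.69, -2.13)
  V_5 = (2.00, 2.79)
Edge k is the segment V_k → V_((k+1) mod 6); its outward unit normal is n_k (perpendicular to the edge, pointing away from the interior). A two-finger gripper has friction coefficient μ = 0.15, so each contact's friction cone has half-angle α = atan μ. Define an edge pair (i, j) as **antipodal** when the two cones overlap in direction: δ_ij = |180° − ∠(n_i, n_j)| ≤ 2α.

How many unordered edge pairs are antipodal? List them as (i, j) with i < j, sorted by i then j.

count = 3; pairs: (0,3), (1,4), (2,5)

α = atan 0.15 = 8.53°;  2α = 17.06°
n_0 = (-0.5733, +0.8193)
n_1 = (-0.9315, -0.3636)
n_2 = (-0.2439, -0.9698)
n_3 = (+0.4486, -0.8937)
n_4 = (+0.9903, +0.1389)
n_5 = (+0.3281, +0.9446)
  (0,1): δ = 103.66°  ·
  (0,2): δ = 49.10°  ·
  (0,3): δ = 8.33°  ✓
  (0,4): δ = 63.00°  ·
  (0,5): δ = 125.86°  ·
  (1,2): δ = 125.44°  ·
  (1,3): δ = 84.67°  ·
  (1,4): δ = 13.34°  ✓
  (1,5): δ = 49.52°  ·
  (2,3): δ = 139.23°  ·
  (2,4): δ = 67.90°  ·
  (2,5): δ = 5.04°  ✓
  (3,4): δ = 108.67°  ·
  (3,5): δ = 45.81°  ·
  (4,5): δ = 117.14°  ·
antipodal pairs: 3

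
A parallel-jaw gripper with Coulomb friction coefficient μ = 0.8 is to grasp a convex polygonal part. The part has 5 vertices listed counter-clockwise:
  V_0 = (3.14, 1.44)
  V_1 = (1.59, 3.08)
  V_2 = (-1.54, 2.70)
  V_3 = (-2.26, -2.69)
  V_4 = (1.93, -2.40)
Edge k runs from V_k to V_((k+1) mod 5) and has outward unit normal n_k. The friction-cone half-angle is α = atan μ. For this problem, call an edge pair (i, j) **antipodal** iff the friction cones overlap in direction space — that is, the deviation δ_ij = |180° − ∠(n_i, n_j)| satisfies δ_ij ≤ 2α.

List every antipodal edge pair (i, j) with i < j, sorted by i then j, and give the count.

count = 5; pairs: (0,2), (0,3), (1,3), (1,4), (2,4)

α = atan 0.8 = 38.66°;  2α = 77.32°
n_0 = (+0.7268, +0.6869)
n_1 = (-0.1205, +0.9927)
n_2 = (-0.9912, +0.1324)
n_3 = (+0.0690, -0.9976)
n_4 = (+0.9538, -0.3005)
  (0,1): δ = 126.46°  ·
  (0,2): δ = 50.99°  ✓
  (0,3): δ = 50.58°  ✓
  (0,4): δ = 119.13°  ·
  (1,2): δ = 104.53°  ·
  (1,3): δ = 2.96°  ✓
  (1,4): δ = 65.59°  ✓
  (2,3): δ = 78.43°  ·
  (2,4): δ = 9.88°  ✓
  (3,4): δ = 111.45°  ·
antipodal pairs: 5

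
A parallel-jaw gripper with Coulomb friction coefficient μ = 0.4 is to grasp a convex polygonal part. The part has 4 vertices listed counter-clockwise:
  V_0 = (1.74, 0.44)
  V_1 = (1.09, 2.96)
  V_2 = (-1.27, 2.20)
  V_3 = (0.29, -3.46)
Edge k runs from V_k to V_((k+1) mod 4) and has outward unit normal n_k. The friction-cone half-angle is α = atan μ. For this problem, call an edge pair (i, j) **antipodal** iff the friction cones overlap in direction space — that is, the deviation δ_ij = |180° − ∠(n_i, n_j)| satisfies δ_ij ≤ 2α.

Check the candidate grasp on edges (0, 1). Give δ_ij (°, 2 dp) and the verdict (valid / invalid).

δ = 86.61°, invalid

α = atan 0.4 = 21.80°;  2α = 43.60°
edge 0: e_0 = (-0.65, +2.52);  n_0 = (+0.9683, +0.2498)
edge 1: e_1 = (-2.36, -0.76);  n_1 = (-0.3065, +0.9519)
∠(n_0, n_1) = 93.39°
δ = |180° − 93.39°| = 86.61°
86.61° > 2α = 43.60°  →  invalid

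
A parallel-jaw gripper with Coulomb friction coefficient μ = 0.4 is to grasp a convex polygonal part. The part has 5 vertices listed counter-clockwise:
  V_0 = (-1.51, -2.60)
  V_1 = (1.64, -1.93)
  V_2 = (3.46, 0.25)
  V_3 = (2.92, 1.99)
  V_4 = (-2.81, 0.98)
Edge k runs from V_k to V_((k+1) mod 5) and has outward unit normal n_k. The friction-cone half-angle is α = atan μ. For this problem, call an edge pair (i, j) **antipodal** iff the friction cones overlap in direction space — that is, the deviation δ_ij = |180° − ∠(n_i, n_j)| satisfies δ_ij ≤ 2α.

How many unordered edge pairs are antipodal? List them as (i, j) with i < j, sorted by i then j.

α = atan 0.4 = 21.80°;  2α = 43.60°
n_0 = (+0.2080, -0.9781)
n_1 = (+0.7676, -0.6409)
n_2 = (+0.9551, +0.2964)
n_3 = (-0.1736, +0.9848)
n_4 = (-0.9399, -0.3413)
  (0,1): δ = 141.87°  ·
  (0,2): δ = 84.77°  ·
  (0,3): δ = 2.01°  ✓
  (0,4): δ = 97.95°  ·
  (1,2): δ = 122.90°  ·
  (1,3): δ = 40.15°  ✓
  (1,4): δ = 59.81°  ·
  (2,3): δ = 97.24°  ·
  (2,4): δ = 2.72°  ✓
  (3,4): δ = 80.04°  ·
antipodal pairs: 3

count = 3; pairs: (0,3), (1,3), (2,4)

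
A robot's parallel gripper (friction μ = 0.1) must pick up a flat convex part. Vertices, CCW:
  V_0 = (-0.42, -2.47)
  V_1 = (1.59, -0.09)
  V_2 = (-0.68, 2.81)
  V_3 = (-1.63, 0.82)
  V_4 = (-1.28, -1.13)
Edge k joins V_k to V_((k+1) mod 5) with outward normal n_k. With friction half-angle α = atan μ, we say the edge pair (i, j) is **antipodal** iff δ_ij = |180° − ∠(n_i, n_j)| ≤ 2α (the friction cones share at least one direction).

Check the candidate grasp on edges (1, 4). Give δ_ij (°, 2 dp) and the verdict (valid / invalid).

δ = 5.36°, valid

α = atan 0.1 = 5.71°;  2α = 11.42°
edge 1: e_1 = (-2.27, +2.90);  n_1 = (+0.7874, +0.6164)
edge 4: e_4 = (+0.86, -1.34);  n_4 = (-0.8416, -0.5401)
∠(n_1, n_4) = 174.64°
δ = |180° − 174.64°| = 5.36°
5.36° ≤ 2α = 11.42°  →  valid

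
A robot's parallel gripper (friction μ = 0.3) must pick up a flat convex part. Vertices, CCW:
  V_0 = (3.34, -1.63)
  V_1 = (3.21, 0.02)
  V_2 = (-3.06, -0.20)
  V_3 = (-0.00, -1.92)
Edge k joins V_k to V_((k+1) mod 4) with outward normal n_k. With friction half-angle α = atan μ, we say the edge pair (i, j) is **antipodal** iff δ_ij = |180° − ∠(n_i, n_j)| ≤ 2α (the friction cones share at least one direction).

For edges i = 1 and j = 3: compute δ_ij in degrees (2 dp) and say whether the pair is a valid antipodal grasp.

α = atan 0.3 = 16.70°;  2α = 33.40°
edge 1: e_1 = (-6.27, -0.22);  n_1 = (-0.0351, +0.9994)
edge 3: e_3 = (+3.34, +0.29);  n_3 = (+0.0865, -0.9963)
∠(n_1, n_3) = 177.05°
δ = |180° − 177.05°| = 2.95°
2.95° ≤ 2α = 33.40°  →  valid

δ = 2.95°, valid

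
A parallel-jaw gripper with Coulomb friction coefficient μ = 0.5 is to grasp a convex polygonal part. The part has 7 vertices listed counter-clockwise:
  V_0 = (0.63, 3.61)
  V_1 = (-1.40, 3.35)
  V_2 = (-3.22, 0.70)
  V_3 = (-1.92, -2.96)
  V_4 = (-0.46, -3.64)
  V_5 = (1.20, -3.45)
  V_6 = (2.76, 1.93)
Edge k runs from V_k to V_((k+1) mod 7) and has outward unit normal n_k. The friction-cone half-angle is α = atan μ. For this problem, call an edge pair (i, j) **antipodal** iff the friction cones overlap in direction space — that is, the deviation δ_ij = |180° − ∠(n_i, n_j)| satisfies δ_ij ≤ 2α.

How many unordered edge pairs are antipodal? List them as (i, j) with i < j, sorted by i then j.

α = atan 0.5 = 26.57°;  2α = 53.13°
n_0 = (-0.1270, +0.9919)
n_1 = (-0.8243, +0.5661)
n_2 = (-0.9423, -0.3347)
n_3 = (-0.4222, -0.9065)
n_4 = (+0.1137, -0.9935)
n_5 = (+0.9604, -0.2785)
n_6 = (+0.6193, +0.7852)
  (0,1): δ = 131.78°  ·
  (0,2): δ = 77.74°  ·
  (0,3): δ = 32.27°  ✓
  (0,4): δ = 0.77°  ✓
  (0,5): δ = 66.53°  ·
  (0,6): δ = 134.44°  ·
  (1,2): δ = 125.96°  ·
  (1,3): δ = 80.49°  ·
  (1,4): δ = 48.99°  ✓
  (1,5): δ = 18.31°  ✓
  (1,6): δ = 86.22°  ·
  (2,3): δ = 134.53°  ·
  (2,4): δ = 103.03°  ·
  (2,5): δ = 35.72°  ✓
  (2,6): δ = 32.18°  ✓
  (3,4): δ = 148.50°  ·
  (3,5): δ = 81.20°  ·
  (3,6): δ = 13.29°  ✓
  (4,5): δ = 112.70°  ·
  (4,6): δ = 44.79°  ✓
  (5,6): δ = 112.09°  ·
antipodal pairs: 8

count = 8; pairs: (0,3), (0,4), (1,4), (1,5), (2,5), (2,6), (3,6), (4,6)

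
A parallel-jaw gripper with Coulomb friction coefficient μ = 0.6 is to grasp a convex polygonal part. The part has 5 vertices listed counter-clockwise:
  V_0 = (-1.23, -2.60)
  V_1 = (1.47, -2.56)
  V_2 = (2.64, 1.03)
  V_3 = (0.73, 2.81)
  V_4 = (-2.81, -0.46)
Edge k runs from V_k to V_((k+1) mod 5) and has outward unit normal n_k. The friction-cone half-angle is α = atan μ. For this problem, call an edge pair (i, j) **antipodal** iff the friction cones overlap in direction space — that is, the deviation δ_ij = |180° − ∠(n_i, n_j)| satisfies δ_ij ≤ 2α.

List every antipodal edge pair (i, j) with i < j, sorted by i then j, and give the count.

count = 5; pairs: (0,2), (0,3), (1,3), (1,4), (2,4)

α = atan 0.6 = 30.96°;  2α = 61.93°
n_0 = (+0.0148, -0.9999)
n_1 = (+0.9508, -0.3099)
n_2 = (+0.6818, +0.7316)
n_3 = (-0.6785, +0.7346)
n_4 = (-0.8045, -0.5940)
  (0,1): δ = 108.90°  ·
  (0,2): δ = 43.83°  ✓
  (0,3): δ = 41.88°  ✓
  (0,4): δ = 125.59°  ·
  (1,2): δ = 114.93°  ·
  (1,3): δ = 29.22°  ✓
  (1,4): δ = 54.49°  ✓
  (2,3): δ = 94.29°  ·
  (2,4): δ = 10.58°  ✓
  (3,4): δ = 96.29°  ·
antipodal pairs: 5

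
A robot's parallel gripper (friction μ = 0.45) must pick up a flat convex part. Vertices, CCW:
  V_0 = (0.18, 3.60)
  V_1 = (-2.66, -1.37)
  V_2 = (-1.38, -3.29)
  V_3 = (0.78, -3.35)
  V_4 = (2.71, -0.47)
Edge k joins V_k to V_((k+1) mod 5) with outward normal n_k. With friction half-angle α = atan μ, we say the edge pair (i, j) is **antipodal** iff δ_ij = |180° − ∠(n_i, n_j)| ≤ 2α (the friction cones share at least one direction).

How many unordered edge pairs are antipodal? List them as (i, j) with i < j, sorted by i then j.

count = 2; pairs: (0,3), (1,4)

α = atan 0.45 = 24.23°;  2α = 48.46°
n_0 = (-0.8682, +0.4961)
n_1 = (-0.8321, -0.5547)
n_2 = (-0.0278, -0.9996)
n_3 = (+0.8307, -0.5567)
n_4 = (+0.8493, +0.5279)
  (0,1): δ = 116.57°  ·
  (0,2): δ = 61.85°  ·
  (0,3): δ = 4.08°  ✓
  (0,4): δ = 61.61°  ·
  (1,2): δ = 125.28°  ·
  (1,3): δ = 67.52°  ·
  (1,4): δ = 1.82°  ✓
  (2,3): δ = 122.24°  ·
  (2,4): δ = 56.54°  ·
  (3,4): δ = 114.31°  ·
antipodal pairs: 2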